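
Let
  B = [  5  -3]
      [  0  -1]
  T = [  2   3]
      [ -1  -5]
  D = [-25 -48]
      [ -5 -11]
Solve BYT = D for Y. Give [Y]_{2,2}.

-1

Left-multiply by B⁻¹ and right-multiply by T⁻¹: Y = B⁻¹DT⁻¹.
det B = -5; the adjugate gives B⁻¹ = [[1/5, -3/5], [0, -1]].
T has determinant -7; T⁻¹ = [[5/7, 3/7], [-1/7, -2/7]].
B⁻¹D = [[-2, -3], [5, 11]].
Y = (B⁻¹D)T⁻¹ = [[-1, 0], [2, -1]].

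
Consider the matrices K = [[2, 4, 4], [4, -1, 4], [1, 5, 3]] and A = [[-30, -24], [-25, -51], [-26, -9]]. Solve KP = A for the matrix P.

Since K multiplies P on the left, P = K⁻¹A.
K has determinant 6; K⁻¹ = [[-23/6, 4/3, 10/3], [-4/3, 1/3, 4/3], [7/2, -1, -3]].
P = K⁻¹A = [[-23/6, 4/3, 10/3], [-4/3, 1/3, 4/3], [7/2, -1, -3]] · [[-30, -24], [-25, -51], [-26, -9]] = [[-5, -6], [-3, 3], [-2, -6]].

P = [[-5, -6], [-3, 3], [-2, -6]]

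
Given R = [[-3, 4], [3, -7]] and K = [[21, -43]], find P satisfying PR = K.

R is on the right of P, so right-multiply by R⁻¹: P = KR⁻¹.
det R = 9; the adjugate gives R⁻¹ = [[-7/9, -4/9], [-1/3, -1/3]].
P = KR⁻¹ = [[21, -43]] · [[-7/9, -4/9], [-1/3, -1/3]] = [[-2, 5]].

P = [[-2, 5]]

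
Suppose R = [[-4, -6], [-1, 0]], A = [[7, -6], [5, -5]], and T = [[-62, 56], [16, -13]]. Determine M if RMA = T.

Left-multiply by R⁻¹ and right-multiply by A⁻¹: M = R⁻¹TA⁻¹.
R has determinant -6; R⁻¹ = [[0, -1], [-1/6, 2/3]].
A has determinant -5; A⁻¹ = [[1, -6/5], [1, -7/5]].
R⁻¹T = [[-16, 13], [21, -18]].
M = (R⁻¹T)A⁻¹ = [[-3, 1], [3, 0]].

M = [[-3, 1], [3, 0]]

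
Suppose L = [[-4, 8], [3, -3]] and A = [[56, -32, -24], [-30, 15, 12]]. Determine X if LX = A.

L is on the left of X, so left-multiply by L⁻¹: X = L⁻¹A.
det L = -12, so L⁻¹ = [[1/4, 2/3], [1/4, 1/3]].
X = L⁻¹A = [[1/4, 2/3], [1/4, 1/3]] · [[56, -32, -24], [-30, 15, 12]] = [[-6, 2, 2], [4, -3, -2]].

X = [[-6, 2, 2], [4, -3, -2]]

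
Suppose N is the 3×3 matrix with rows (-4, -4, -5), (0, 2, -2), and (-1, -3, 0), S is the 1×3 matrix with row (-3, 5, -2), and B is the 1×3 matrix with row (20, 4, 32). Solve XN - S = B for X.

X = [[-4, -5, -1]]

XN = B + S = [[17, 9, 30]].
Since N sits to the right of X, X = (B + S)N⁻¹.
det N = 6, so N⁻¹ = [[-1, 5/2, 3], [1/3, -5/6, -4/3], [1/3, -4/3, -4/3]].
X = (B + S)N⁻¹ = [[-4, -5, -1]].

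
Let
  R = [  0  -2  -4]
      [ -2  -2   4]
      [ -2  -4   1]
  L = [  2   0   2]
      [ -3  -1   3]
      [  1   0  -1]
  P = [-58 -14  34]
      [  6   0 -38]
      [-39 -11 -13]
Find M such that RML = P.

M = [[5, -5, -5], [1, -1, -2], [1, -3, 2]]

M = R⁻¹PL⁻¹ (apply R⁻¹ on the left and L⁻¹ on the right).
det R = -4, so R⁻¹ = [[-7/2, -9/2, 4], [3/2, 2, -2], [-1, -1, 1]].
det L = 4, so L⁻¹ = [[1/4, 0, 1/2], [0, -1, -3], [1/4, 0, -1/2]].
R⁻¹P = [[20, 5, 0], [3, 1, 1], [13, 3, -9]].
M = (R⁻¹P)L⁻¹ = [[5, -5, -5], [1, -1, -2], [1, -3, 2]].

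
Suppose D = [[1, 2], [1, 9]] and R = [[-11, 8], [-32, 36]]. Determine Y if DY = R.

Y = [[-5, 0], [-3, 4]]

Since D multiplies Y on the left, Y = D⁻¹R.
D has determinant 7; D⁻¹ = [[9/7, -2/7], [-1/7, 1/7]].
Y = D⁻¹R = [[9/7, -2/7], [-1/7, 1/7]] · [[-11, 8], [-32, 36]] = [[-5, 0], [-3, 4]].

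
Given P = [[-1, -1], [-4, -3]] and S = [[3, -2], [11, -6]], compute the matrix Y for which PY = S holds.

Y = [[-2, 0], [-1, 2]]

Since P multiplies Y on the left, Y = P⁻¹S.
P has determinant -1; P⁻¹ = [[3, -1], [-4, 1]].
Y = P⁻¹S = [[3, -1], [-4, 1]] · [[3, -2], [11, -6]] = [[-2, 0], [-1, 2]].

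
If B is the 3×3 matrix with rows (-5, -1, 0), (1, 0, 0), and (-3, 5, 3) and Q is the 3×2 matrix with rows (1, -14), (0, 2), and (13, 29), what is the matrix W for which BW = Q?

B is on the left of W, so left-multiply by B⁻¹: W = B⁻¹Q.
det B = 3, so B⁻¹ = [[0, 1, 0], [-1, -5, 0], [5/3, 28/3, 1/3]].
W = B⁻¹Q = [[0, 1, 0], [-1, -5, 0], [5/3, 28/3, 1/3]] · [[1, -14], [0, 2], [13, 29]] = [[0, 2], [-1, 4], [6, 5]].

W = [[0, 2], [-1, 4], [6, 5]]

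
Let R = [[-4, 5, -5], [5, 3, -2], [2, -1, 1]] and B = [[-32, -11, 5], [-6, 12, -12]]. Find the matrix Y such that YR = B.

Since R sits to the right of Y, Y = BR⁻¹.
det R = 6; the adjugate gives R⁻¹ = [[1/6, 0, 5/6], [-3/2, 1, -11/2], [-11/6, 1, -37/6]].
Y = BR⁻¹ = [[-32, -11, 5], [-6, 12, -12]] · [[1/6, 0, 5/6], [-3/2, 1, -11/2], [-11/6, 1, -37/6]] = [[2, -6, 3], [3, 0, 3]].

Y = [[2, -6, 3], [3, 0, 3]]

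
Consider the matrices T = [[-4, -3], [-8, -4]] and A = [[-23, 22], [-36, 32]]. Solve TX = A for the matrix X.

X = [[2, -1], [5, -6]]

Since T multiplies X on the left, X = T⁻¹A.
T has determinant -8; T⁻¹ = [[1/2, -3/8], [-1, 1/2]].
X = T⁻¹A = [[1/2, -3/8], [-1, 1/2]] · [[-23, 22], [-36, 32]] = [[2, -1], [5, -6]].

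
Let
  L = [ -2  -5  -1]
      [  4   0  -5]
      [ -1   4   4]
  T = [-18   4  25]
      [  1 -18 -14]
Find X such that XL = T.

X = [[4, -1, 6], [6, 4, 3]]

Right-multiplying both sides by L⁻¹ gives X = TL⁻¹.
det L = -1; the adjugate gives L⁻¹ = [[-20, -16, -25], [11, 9, 14], [-16, -13, -20]].
X = TL⁻¹ = [[-18, 4, 25], [1, -18, -14]] · [[-20, -16, -25], [11, 9, 14], [-16, -13, -20]] = [[4, -1, 6], [6, 4, 3]].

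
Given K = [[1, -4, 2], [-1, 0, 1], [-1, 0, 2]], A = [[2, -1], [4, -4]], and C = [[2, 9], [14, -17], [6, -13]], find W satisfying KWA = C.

W = K⁻¹CA⁻¹ (apply K⁻¹ on the left and A⁻¹ on the right).
det K = -4, so K⁻¹ = [[0, -2, 1], [-1/4, -1, 3/4], [0, -1, 1]].
det A = -4, so A⁻¹ = [[1, -1/4], [1, -1/2]].
K⁻¹C = [[-22, 21], [-10, 5], [-8, 4]].
W = (K⁻¹C)A⁻¹ = [[-1, -5], [-5, 0], [-4, 0]].

W = [[-1, -5], [-5, 0], [-4, 0]]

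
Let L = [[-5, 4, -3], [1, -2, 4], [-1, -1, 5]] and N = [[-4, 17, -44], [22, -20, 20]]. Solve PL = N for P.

Since L sits to the right of P, P = NL⁻¹.
det L = 3; the adjugate gives L⁻¹ = [[-2, -17/3, 10/3], [-3, -28/3, 17/3], [-1, -3, 2]].
P = NL⁻¹ = [[-4, 17, -44], [22, -20, 20]] · [[-2, -17/3, 10/3], [-3, -28/3, 17/3], [-1, -3, 2]] = [[1, -4, -5], [-4, 2, 0]].

P = [[1, -4, -5], [-4, 2, 0]]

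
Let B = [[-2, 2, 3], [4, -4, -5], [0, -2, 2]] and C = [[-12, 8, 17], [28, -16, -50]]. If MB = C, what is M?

Since B sits to the right of M, M = CB⁻¹.
det B = -4; the adjugate gives B⁻¹ = [[9/2, 5/2, -1/2], [2, 1, -1/2], [2, 1, 0]].
M = CB⁻¹ = [[-12, 8, 17], [28, -16, -50]] · [[9/2, 5/2, -1/2], [2, 1, -1/2], [2, 1, 0]] = [[-4, -5, 2], [-6, 4, -6]].

M = [[-4, -5, 2], [-6, 4, -6]]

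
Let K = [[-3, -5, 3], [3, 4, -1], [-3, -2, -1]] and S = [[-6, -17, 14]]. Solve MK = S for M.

Right-multiplying both sides by K⁻¹ gives M = SK⁻¹.
K has determinant 6; K⁻¹ = [[-1, -11/6, -7/6], [1, 2, 1], [1, 3/2, 1/2]].
M = SK⁻¹ = [[-6, -17, 14]] · [[-1, -11/6, -7/6], [1, 2, 1], [1, 3/2, 1/2]] = [[3, -2, -3]].

M = [[3, -2, -3]]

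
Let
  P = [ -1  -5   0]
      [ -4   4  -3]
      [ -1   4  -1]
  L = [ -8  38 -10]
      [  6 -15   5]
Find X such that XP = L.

Right-multiplying both sides by P⁻¹ gives X = LP⁻¹.
det P = -3, so P⁻¹ = [[-8/3, 5/3, -5], [1/3, -1/3, 1], [4, -3, 8]].
X = LP⁻¹ = [[-8, 38, -10], [6, -15, 5]] · [[-8/3, 5/3, -5], [1/3, -1/3, 1], [4, -3, 8]] = [[-6, 4, -2], [-1, 0, -5]].

X = [[-6, 4, -2], [-1, 0, -5]]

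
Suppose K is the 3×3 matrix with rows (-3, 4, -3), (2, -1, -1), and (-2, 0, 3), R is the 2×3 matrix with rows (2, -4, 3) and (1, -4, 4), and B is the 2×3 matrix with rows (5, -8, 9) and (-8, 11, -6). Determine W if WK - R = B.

W = [[-3, 0, 1], [3, 5, 4]]

WK = B + R = [[7, -12, 12], [-7, 7, -2]].
Right-multiplying both sides by K⁻¹ gives W = (B + R)K⁻¹.
det K = -1, so K⁻¹ = [[3, 12, 7], [4, 15, 9], [2, 8, 5]].
W = (B + R)K⁻¹ = [[-3, 0, 1], [3, 5, 4]].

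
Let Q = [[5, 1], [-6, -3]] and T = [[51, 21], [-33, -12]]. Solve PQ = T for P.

Right-multiplying both sides by Q⁻¹ gives P = TQ⁻¹.
det Q = -9; the adjugate gives Q⁻¹ = [[1/3, 1/9], [-2/3, -5/9]].
P = TQ⁻¹ = [[51, 21], [-33, -12]] · [[1/3, 1/9], [-2/3, -5/9]] = [[3, -6], [-3, 3]].

P = [[3, -6], [-3, 3]]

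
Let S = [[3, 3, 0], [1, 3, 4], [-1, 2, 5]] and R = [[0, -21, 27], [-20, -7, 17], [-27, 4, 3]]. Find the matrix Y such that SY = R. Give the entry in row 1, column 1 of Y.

4

S is on the left of Y, so left-multiply by S⁻¹: Y = S⁻¹R.
det S = -6; the adjugate gives S⁻¹ = [[-7/6, 5/2, -2], [3/2, -5/2, 2], [-5/6, 3/2, -1]].
Y = S⁻¹R = [[-7/6, 5/2, -2], [3/2, -5/2, 2], [-5/6, 3/2, -1]] · [[0, -21, 27], [-20, -7, 17], [-27, 4, 3]] = [[4, -1, 5], [-4, -6, 4], [-3, 3, 0]].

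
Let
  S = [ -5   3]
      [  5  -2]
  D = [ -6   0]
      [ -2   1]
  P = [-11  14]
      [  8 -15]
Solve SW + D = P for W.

W = [[4, -4], [5, -2]]

SW = P − D = [[-5, 14], [10, -16]].
Left-multiplying both sides by S⁻¹ gives W = S⁻¹(P − D).
S has determinant -5; S⁻¹ = [[2/5, 3/5], [1, 1]].
W = S⁻¹(P − D) = [[4, -4], [5, -2]].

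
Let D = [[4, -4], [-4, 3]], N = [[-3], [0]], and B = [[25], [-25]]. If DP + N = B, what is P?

P = [[4], [-3]]

DP = B − N = [[28], [-25]].
D is on the left of P, so left-multiply by D⁻¹: P = D⁻¹(B − N).
D has determinant -4; D⁻¹ = [[-3/4, -1], [-1, -1]].
P = D⁻¹(B − N) = [[4], [-3]].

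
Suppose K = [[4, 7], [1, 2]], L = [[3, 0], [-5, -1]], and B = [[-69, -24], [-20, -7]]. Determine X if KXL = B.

X = [[-1, -1], [3, 4]]

Left-multiply by K⁻¹ and right-multiply by L⁻¹: X = K⁻¹BL⁻¹.
det K = 1; the adjugate gives K⁻¹ = [[2, -7], [-1, 4]].
L has determinant -3; L⁻¹ = [[1/3, 0], [-5/3, -1]].
K⁻¹B = [[2, 1], [-11, -4]].
X = (K⁻¹B)L⁻¹ = [[-1, -1], [3, 4]].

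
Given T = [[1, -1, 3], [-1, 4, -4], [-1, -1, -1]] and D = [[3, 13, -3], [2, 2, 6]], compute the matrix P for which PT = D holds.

P = [[0, 2, -5], [5, 2, 1]]

T is on the right of P, so right-multiply by T⁻¹: P = DT⁻¹.
det T = 4, so T⁻¹ = [[-2, -1, -2], [3/4, 1/2, 1/4], [5/4, 1/2, 3/4]].
P = DT⁻¹ = [[3, 13, -3], [2, 2, 6]] · [[-2, -1, -2], [3/4, 1/2, 1/4], [5/4, 1/2, 3/4]] = [[0, 2, -5], [5, 2, 1]].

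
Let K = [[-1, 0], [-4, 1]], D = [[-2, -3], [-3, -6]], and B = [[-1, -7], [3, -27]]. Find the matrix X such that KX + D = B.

X = [[-1, 4], [2, -5]]

KX = B − D = [[1, -4], [6, -21]].
Since K multiplies X on the left, X = K⁻¹(B − D).
det K = -1; the adjugate gives K⁻¹ = [[-1, 0], [-4, 1]].
X = K⁻¹(B − D) = [[-1, 4], [2, -5]].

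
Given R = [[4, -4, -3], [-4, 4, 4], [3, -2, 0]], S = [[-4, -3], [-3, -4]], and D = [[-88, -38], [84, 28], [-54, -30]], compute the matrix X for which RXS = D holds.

X = R⁻¹DS⁻¹ (apply R⁻¹ on the left and S⁻¹ on the right).
det R = -4; the adjugate gives R⁻¹ = [[-2, -3/2, 1], [-3, -9/4, 1], [1, 1, 0]].
S has determinant 7; S⁻¹ = [[-4/7, 3/7], [3/7, -4/7]].
R⁻¹D = [[-4, 4], [21, 21], [-4, -10]].
X = (R⁻¹D)S⁻¹ = [[4, -4], [-3, -3], [-2, 4]].

X = [[4, -4], [-3, -3], [-2, 4]]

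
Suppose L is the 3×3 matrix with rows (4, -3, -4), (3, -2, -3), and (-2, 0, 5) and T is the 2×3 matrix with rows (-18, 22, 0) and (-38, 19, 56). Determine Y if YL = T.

Right-multiplying both sides by L⁻¹ gives Y = TL⁻¹.
det L = 3, so L⁻¹ = [[-10/3, 5, 1/3], [-3, 4, 0], [-4/3, 2, 1/3]].
Y = TL⁻¹ = [[-18, 22, 0], [-38, 19, 56]] · [[-10/3, 5, 1/3], [-3, 4, 0], [-4/3, 2, 1/3]] = [[-6, -2, -6], [-5, -2, 6]].

Y = [[-6, -2, -6], [-5, -2, 6]]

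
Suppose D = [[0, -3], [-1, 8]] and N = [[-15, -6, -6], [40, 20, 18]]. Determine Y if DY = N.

Y = [[0, -4, -2], [5, 2, 2]]

D is on the left of Y, so left-multiply by D⁻¹: Y = D⁻¹N.
det D = -3, so D⁻¹ = [[-8/3, -1], [-1/3, 0]].
Y = D⁻¹N = [[-8/3, -1], [-1/3, 0]] · [[-15, -6, -6], [40, 20, 18]] = [[0, -4, -2], [5, 2, 2]].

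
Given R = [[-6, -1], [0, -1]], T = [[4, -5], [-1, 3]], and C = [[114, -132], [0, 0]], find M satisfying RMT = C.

M = R⁻¹CT⁻¹ (apply R⁻¹ on the left and T⁻¹ on the right).
R has determinant 6; R⁻¹ = [[-1/6, 1/6], [0, -1]].
det T = 7; the adjugate gives T⁻¹ = [[3/7, 5/7], [1/7, 4/7]].
R⁻¹C = [[-19, 22], [0, 0]].
M = (R⁻¹C)T⁻¹ = [[-5, -1], [0, 0]].

M = [[-5, -1], [0, 0]]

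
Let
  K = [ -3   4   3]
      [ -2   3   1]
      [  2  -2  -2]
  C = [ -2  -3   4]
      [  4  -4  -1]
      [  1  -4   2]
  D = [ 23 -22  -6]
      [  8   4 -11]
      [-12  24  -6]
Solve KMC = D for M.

M = [[-4, 0, 0], [-2, 1, -3], [-2, 0, 5]]

M = K⁻¹DC⁻¹ (apply K⁻¹ on the left and C⁻¹ on the right).
det K = -2, so K⁻¹ = [[2, -1, 5/2], [1, 0, 3/2], [1, -1, 1/2]].
det C = 3, so C⁻¹ = [[-4, -10/3, 19/3], [-3, -8/3, 14/3], [-4, -11/3, 20/3]].
K⁻¹D = [[8, 12, -16], [5, 14, -15], [9, -14, 2]].
M = (K⁻¹D)C⁻¹ = [[-4, 0, 0], [-2, 1, -3], [-2, 0, 5]].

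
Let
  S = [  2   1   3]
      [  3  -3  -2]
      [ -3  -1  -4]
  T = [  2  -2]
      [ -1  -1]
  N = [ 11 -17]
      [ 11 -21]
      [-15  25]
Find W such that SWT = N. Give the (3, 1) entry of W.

Isolating W: multiply by S⁻¹ from the left and T⁻¹ from the right, so W = S⁻¹NT⁻¹.
det S = 2, so S⁻¹ = [[5, 1/2, 7/2], [9, 1/2, 13/2], [-6, -1/2, -9/2]].
T has determinant -4; T⁻¹ = [[1/4, -1/2], [-1/4, -1/2]].
S⁻¹N = [[8, -8], [7, -1], [-4, 0]].
W = (S⁻¹N)T⁻¹ = [[4, 0], [2, -3], [-1, 2]].

-1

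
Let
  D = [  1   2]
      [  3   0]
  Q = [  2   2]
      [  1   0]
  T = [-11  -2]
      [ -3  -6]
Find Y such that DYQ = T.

Y = [[-1, 1], [0, -5]]

Y = D⁻¹TQ⁻¹ (apply D⁻¹ on the left and Q⁻¹ on the right).
det D = -6; the adjugate gives D⁻¹ = [[0, 1/3], [1/2, -1/6]].
Q has determinant -2; Q⁻¹ = [[0, 1], [1/2, -1]].
D⁻¹T = [[-1, -2], [-5, 0]].
Y = (D⁻¹T)Q⁻¹ = [[-1, 1], [0, -5]].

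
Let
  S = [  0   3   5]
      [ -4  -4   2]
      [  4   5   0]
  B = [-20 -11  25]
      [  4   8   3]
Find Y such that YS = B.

Right-multiplying both sides by S⁻¹ gives Y = BS⁻¹.
det S = 4; the adjugate gives S⁻¹ = [[-5/2, 25/4, 13/2], [2, -5, -5], [-1, 3, 3]].
Y = BS⁻¹ = [[-20, -11, 25], [4, 8, 3]] · [[-5/2, 25/4, 13/2], [2, -5, -5], [-1, 3, 3]] = [[3, 5, 0], [3, -6, -5]].

Y = [[3, 5, 0], [3, -6, -5]]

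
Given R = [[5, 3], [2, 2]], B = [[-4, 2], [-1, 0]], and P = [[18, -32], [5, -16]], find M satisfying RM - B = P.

M = [[4, -3], [-2, -5]]

RM = P + B = [[14, -30], [4, -16]].
Left-multiplying both sides by R⁻¹ gives M = R⁻¹(P + B).
det R = 4, so R⁻¹ = [[1/2, -3/4], [-1/2, 5/4]].
M = R⁻¹(P + B) = [[4, -3], [-2, -5]].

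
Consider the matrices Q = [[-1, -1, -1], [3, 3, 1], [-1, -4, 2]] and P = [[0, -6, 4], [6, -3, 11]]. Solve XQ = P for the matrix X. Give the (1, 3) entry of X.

Since Q sits to the right of X, X = PQ⁻¹.
det Q = 6, so Q⁻¹ = [[5/3, 1, 1/3], [-7/6, -1/2, -1/3], [-3/2, -1/2, 0]].
X = PQ⁻¹ = [[0, -6, 4], [6, -3, 11]] · [[5/3, 1, 1/3], [-7/6, -1/2, -1/3], [-3/2, -1/2, 0]] = [[1, 1, 2], [-3, 2, 3]].

2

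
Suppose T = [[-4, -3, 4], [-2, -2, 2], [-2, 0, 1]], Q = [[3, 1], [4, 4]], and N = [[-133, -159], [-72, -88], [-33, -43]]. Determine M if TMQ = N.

M = T⁻¹NQ⁻¹ (apply T⁻¹ on the left and Q⁻¹ on the right).
det T = -2; the adjugate gives T⁻¹ = [[1, -3/2, -1], [1, -2, 0], [2, -3, -1]].
Q has determinant 8; Q⁻¹ = [[1/2, -1/8], [-1/2, 3/8]].
T⁻¹N = [[8, 16], [11, 17], [-17, -11]].
M = (T⁻¹N)Q⁻¹ = [[-4, 5], [-3, 5], [-3, -2]].

M = [[-4, 5], [-3, 5], [-3, -2]]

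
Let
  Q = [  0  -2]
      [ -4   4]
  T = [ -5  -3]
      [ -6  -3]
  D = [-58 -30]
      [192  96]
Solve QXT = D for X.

Left-multiply by Q⁻¹ and right-multiply by T⁻¹: X = Q⁻¹DT⁻¹.
det Q = -8; the adjugate gives Q⁻¹ = [[-1/2, -1/4], [-1/2, 0]].
T has determinant -3; T⁻¹ = [[1, -1], [-2, 5/3]].
Q⁻¹D = [[-19, -9], [29, 15]].
X = (Q⁻¹D)T⁻¹ = [[-1, 4], [-1, -4]].

X = [[-1, 4], [-1, -4]]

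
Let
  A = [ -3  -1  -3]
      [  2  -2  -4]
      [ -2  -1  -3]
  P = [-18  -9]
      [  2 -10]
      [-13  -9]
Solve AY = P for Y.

A is on the left of Y, so left-multiply by A⁻¹: Y = A⁻¹P.
det A = -2, so A⁻¹ = [[-1, 0, 1], [-7, -3/2, 9], [3, 1/2, -4]].
Y = A⁻¹P = [[-1, 0, 1], [-7, -3/2, 9], [3, 1/2, -4]] · [[-18, -9], [2, -10], [-13, -9]] = [[5, 0], [6, -3], [-1, 4]].

Y = [[5, 0], [6, -3], [-1, 4]]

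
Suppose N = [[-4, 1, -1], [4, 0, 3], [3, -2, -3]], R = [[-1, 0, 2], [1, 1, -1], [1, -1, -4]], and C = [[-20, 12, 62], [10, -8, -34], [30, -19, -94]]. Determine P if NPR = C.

Left-multiply by N⁻¹ and right-multiply by R⁻¹: P = N⁻¹CR⁻¹.
det N = 5; the adjugate gives N⁻¹ = [[6/5, 1, 3/5], [21/5, 3, 8/5], [-8/5, -1, -4/5]].
det R = 1; the adjugate gives R⁻¹ = [[-5, -2, -2], [3, 2, 1], [-2, -1, -1]].
N⁻¹C = [[4, -5, -16], [-6, -4, 8], [-2, 4, 10]].
P = (N⁻¹C)R⁻¹ = [[-3, -2, 3], [2, -4, 0], [2, 2, -2]].

P = [[-3, -2, 3], [2, -4, 0], [2, 2, -2]]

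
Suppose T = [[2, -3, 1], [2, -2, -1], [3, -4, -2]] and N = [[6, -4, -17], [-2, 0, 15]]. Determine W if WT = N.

W = [[-6, 3, 4], [6, -1, -4]]

Since T sits to the right of W, W = NT⁻¹.
det T = -5, so T⁻¹ = [[0, 2, -1], [-1/5, 7/5, -4/5], [2/5, 1/5, -2/5]].
W = NT⁻¹ = [[6, -4, -17], [-2, 0, 15]] · [[0, 2, -1], [-1/5, 7/5, -4/5], [2/5, 1/5, -2/5]] = [[-6, 3, 4], [6, -1, -4]].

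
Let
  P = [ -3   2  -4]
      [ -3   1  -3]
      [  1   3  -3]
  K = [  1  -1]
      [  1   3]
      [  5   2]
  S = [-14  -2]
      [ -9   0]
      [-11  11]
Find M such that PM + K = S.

PM = S − K = [[-15, -1], [-10, -3], [-16, 9]].
Left-multiplying both sides by P⁻¹ gives M = P⁻¹(S − K).
det P = -2; the adjugate gives P⁻¹ = [[-3, 3, 1], [6, -13/2, -3/2], [5, -11/2, -3/2]].
M = P⁻¹(S − K) = [[-1, 3], [-1, 0], [4, -2]].

M = [[-1, 3], [-1, 0], [4, -2]]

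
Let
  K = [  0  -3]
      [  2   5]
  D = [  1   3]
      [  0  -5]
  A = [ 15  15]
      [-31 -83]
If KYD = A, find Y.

Y = K⁻¹AD⁻¹ (apply K⁻¹ on the left and D⁻¹ on the right).
K has determinant 6; K⁻¹ = [[5/6, 1/2], [-1/3, 0]].
det D = -5; the adjugate gives D⁻¹ = [[1, 3/5], [0, -1/5]].
K⁻¹A = [[-3, -29], [-5, -5]].
Y = (K⁻¹A)D⁻¹ = [[-3, 4], [-5, -2]].

Y = [[-3, 4], [-5, -2]]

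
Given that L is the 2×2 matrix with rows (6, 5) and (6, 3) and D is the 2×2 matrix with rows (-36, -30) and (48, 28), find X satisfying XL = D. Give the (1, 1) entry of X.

-6

L is on the right of X, so right-multiply by L⁻¹: X = DL⁻¹.
L has determinant -12; L⁻¹ = [[-1/4, 5/12], [1/2, -1/2]].
X = DL⁻¹ = [[-36, -30], [48, 28]] · [[-1/4, 5/12], [1/2, -1/2]] = [[-6, 0], [2, 6]].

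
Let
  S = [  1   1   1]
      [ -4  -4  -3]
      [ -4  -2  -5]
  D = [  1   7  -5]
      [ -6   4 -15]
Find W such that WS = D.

W = [[1, -3, 3], [-2, -4, 5]]

S is on the right of W, so right-multiply by S⁻¹: W = DS⁻¹.
det S = -2; the adjugate gives S⁻¹ = [[-7, -3/2, -1/2], [4, 1/2, 1/2], [4, 1, 0]].
W = DS⁻¹ = [[1, 7, -5], [-6, 4, -15]] · [[-7, -3/2, -1/2], [4, 1/2, 1/2], [4, 1, 0]] = [[1, -3, 3], [-2, -4, 5]].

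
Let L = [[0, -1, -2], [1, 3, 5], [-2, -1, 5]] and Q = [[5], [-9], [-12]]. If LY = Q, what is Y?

Y = [[5], [-3], [-1]]

Since L multiplies Y on the left, Y = L⁻¹Q.
L has determinant 5; L⁻¹ = [[4, 7/5, 1/5], [-3, -4/5, -2/5], [1, 2/5, 1/5]].
Y = L⁻¹Q = [[4, 7/5, 1/5], [-3, -4/5, -2/5], [1, 2/5, 1/5]] · [[5], [-9], [-12]] = [[5], [-3], [-1]].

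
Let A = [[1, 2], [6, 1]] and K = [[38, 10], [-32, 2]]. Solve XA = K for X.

Right-multiplying both sides by A⁻¹ gives X = KA⁻¹.
det A = -11; the adjugate gives A⁻¹ = [[-1/11, 2/11], [6/11, -1/11]].
X = KA⁻¹ = [[38, 10], [-32, 2]] · [[-1/11, 2/11], [6/11, -1/11]] = [[2, 6], [4, -6]].

X = [[2, 6], [4, -6]]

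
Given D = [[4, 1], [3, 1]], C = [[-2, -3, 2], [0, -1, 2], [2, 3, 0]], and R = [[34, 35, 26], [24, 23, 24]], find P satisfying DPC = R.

P = [[-2, 3, 3], [5, 4, 2]]

Isolating P: multiply by D⁻¹ from the left and C⁻¹ from the right, so P = D⁻¹RC⁻¹.
det D = 1; the adjugate gives D⁻¹ = [[1, -1], [-3, 4]].
det C = 4, so C⁻¹ = [[-3/2, 3/2, -1], [1, -1, 1], [1/2, 0, 1/2]].
D⁻¹R = [[10, 12, 2], [-6, -13, 18]].
P = (D⁻¹R)C⁻¹ = [[-2, 3, 3], [5, 4, 2]].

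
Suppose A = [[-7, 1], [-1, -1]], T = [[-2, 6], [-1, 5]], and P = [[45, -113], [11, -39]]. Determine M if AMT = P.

M = [[4, -1], [0, 4]]

Left-multiply by A⁻¹ and right-multiply by T⁻¹: M = A⁻¹PT⁻¹.
det A = 8; the adjugate gives A⁻¹ = [[-1/8, -1/8], [1/8, -7/8]].
T has determinant -4; T⁻¹ = [[-5/4, 3/2], [-1/4, 1/2]].
A⁻¹P = [[-7, 19], [-4, 20]].
M = (A⁻¹P)T⁻¹ = [[4, -1], [0, 4]].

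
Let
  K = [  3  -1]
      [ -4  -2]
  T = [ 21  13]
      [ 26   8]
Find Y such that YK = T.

Y = [[-1, -6], [2, -5]]

Right-multiplying both sides by K⁻¹ gives Y = TK⁻¹.
det K = -10, so K⁻¹ = [[1/5, -1/10], [-2/5, -3/10]].
Y = TK⁻¹ = [[21, 13], [26, 8]] · [[1/5, -1/10], [-2/5, -3/10]] = [[-1, -6], [2, -5]].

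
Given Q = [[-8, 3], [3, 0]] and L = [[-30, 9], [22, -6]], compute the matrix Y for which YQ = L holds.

Y = [[3, -2], [-2, 2]]

Q is on the right of Y, so right-multiply by Q⁻¹: Y = LQ⁻¹.
det Q = -9, so Q⁻¹ = [[0, 1/3], [1/3, 8/9]].
Y = LQ⁻¹ = [[-30, 9], [22, -6]] · [[0, 1/3], [1/3, 8/9]] = [[3, -2], [-2, 2]].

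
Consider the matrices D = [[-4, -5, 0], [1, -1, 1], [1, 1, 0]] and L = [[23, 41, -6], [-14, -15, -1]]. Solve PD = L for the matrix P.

P = [[-6, -6, 5], [3, -1, -1]]

Right-multiplying both sides by D⁻¹ gives P = LD⁻¹.
D has determinant -1; D⁻¹ = [[1, 0, 5], [-1, 0, -4], [-2, 1, -9]].
P = LD⁻¹ = [[23, 41, -6], [-14, -15, -1]] · [[1, 0, 5], [-1, 0, -4], [-2, 1, -9]] = [[-6, -6, 5], [3, -1, -1]].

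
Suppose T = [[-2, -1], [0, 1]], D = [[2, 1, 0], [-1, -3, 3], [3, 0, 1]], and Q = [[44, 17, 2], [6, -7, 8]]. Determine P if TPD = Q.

Left-multiply by T⁻¹ and right-multiply by D⁻¹: P = T⁻¹QD⁻¹.
T has determinant -2; T⁻¹ = [[-1/2, -1/2], [0, 1]].
det D = 4; the adjugate gives D⁻¹ = [[-3/4, -1/4, 3/4], [5/2, 1/2, -3/2], [9/4, 3/4, -5/4]].
T⁻¹Q = [[-25, -5, -5], [6, -7, 8]].
P = (T⁻¹Q)D⁻¹ = [[-5, 0, -5], [-4, 1, 5]].

P = [[-5, 0, -5], [-4, 1, 5]]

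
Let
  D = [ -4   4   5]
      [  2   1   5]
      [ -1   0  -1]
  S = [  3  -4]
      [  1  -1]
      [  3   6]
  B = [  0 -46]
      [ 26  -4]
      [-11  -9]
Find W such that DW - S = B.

DW = B + S = [[3, -50], [27, -5], [-8, -3]].
D is on the left of W, so left-multiply by D⁻¹: W = D⁻¹(B + S).
D has determinant -3; D⁻¹ = [[1/3, -4/3, -5], [1, -3, -10], [-1/3, 4/3, 4]].
W = D⁻¹(B + S) = [[5, 5], [2, -5], [3, -2]].

W = [[5, 5], [2, -5], [3, -2]]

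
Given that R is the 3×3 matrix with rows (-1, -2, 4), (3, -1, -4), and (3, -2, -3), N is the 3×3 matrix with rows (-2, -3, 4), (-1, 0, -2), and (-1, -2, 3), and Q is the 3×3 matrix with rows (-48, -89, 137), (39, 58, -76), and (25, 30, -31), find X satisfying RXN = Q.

X = R⁻¹QN⁻¹ (apply R⁻¹ on the left and N⁻¹ on the right).
R has determinant -1; R⁻¹ = [[5, 14, -12], [3, 9, -8], [3, 8, -7]].
det N = 1; the adjugate gives N⁻¹ = [[-4, 1, 6], [5, -2, -8], [2, -1, -3]].
R⁻¹Q = [[6, 7, -7], [7, 15, -25], [-7, -13, 20]].
X = (R⁻¹Q)N⁻¹ = [[-3, -1, 1], [-3, 2, -3], [3, -1, 2]].

X = [[-3, -1, 1], [-3, 2, -3], [3, -1, 2]]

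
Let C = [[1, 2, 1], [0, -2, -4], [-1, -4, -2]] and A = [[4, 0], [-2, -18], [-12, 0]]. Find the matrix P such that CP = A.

Since C multiplies P on the left, P = C⁻¹A.
C has determinant -6; C⁻¹ = [[2, 0, 1], [-2/3, 1/6, -2/3], [1/3, -1/3, 1/3]].
P = C⁻¹A = [[2, 0, 1], [-2/3, 1/6, -2/3], [1/3, -1/3, 1/3]] · [[4, 0], [-2, -18], [-12, 0]] = [[-4, 0], [5, -3], [-2, 6]].

P = [[-4, 0], [5, -3], [-2, 6]]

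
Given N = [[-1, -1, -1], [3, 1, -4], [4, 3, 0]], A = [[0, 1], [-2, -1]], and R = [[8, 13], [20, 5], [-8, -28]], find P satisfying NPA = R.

Left-multiply by N⁻¹ and right-multiply by A⁻¹: P = N⁻¹RA⁻¹.
det N = -1, so N⁻¹ = [[-12, 3, -5], [16, -4, 7], [-5, 1, -2]].
det A = 2; the adjugate gives A⁻¹ = [[-1/2, -1/2], [1, 0]].
N⁻¹R = [[4, -1], [-8, -8], [-4, -4]].
P = (N⁻¹R)A⁻¹ = [[-3, -2], [-4, 4], [-2, 2]].

P = [[-3, -2], [-4, 4], [-2, 2]]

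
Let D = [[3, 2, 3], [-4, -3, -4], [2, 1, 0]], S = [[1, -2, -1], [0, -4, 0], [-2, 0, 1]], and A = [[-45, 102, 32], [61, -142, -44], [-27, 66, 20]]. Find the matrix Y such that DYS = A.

Y = [[-4, -4, 4], [-5, -2, -1], [1, 0, 1]]

Y = D⁻¹AS⁻¹ (apply D⁻¹ on the left and S⁻¹ on the right).
D has determinant 2; D⁻¹ = [[2, 3/2, 1/2], [-4, -3, 0], [1, 1/2, -1/2]].
det S = 4, so S⁻¹ = [[-1, 1/2, -1], [0, -1/4, 0], [-2, 1, -1]].
D⁻¹A = [[-12, 24, 8], [-3, 18, 4], [-1, -2, 0]].
Y = (D⁻¹A)S⁻¹ = [[-4, -4, 4], [-5, -2, -1], [1, 0, 1]].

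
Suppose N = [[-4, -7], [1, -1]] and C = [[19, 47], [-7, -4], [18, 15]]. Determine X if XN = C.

X = [[-6, -5], [1, -3], [-3, 6]]

Right-multiplying both sides by N⁻¹ gives X = CN⁻¹.
det N = 11; the adjugate gives N⁻¹ = [[-1/11, 7/11], [-1/11, -4/11]].
X = CN⁻¹ = [[19, 47], [-7, -4], [18, 15]] · [[-1/11, 7/11], [-1/11, -4/11]] = [[-6, -5], [1, -3], [-3, 6]].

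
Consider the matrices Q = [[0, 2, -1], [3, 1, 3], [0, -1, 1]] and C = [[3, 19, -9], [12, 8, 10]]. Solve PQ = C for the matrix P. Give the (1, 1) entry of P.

Q is on the right of P, so right-multiply by Q⁻¹: P = CQ⁻¹.
Q has determinant -3; Q⁻¹ = [[-4/3, 1/3, -7/3], [1, 0, 1], [1, 0, 2]].
P = CQ⁻¹ = [[3, 19, -9], [12, 8, 10]] · [[-4/3, 1/3, -7/3], [1, 0, 1], [1, 0, 2]] = [[6, 1, -6], [2, 4, 0]].

6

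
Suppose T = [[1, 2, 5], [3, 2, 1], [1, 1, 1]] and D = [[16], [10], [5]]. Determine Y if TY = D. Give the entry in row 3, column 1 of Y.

3

Left-multiplying both sides by T⁻¹ gives Y = T⁻¹D.
det T = 2; the adjugate gives T⁻¹ = [[1/2, 3/2, -4], [-1, -2, 7], [1/2, 1/2, -2]].
Y = T⁻¹D = [[1/2, 3/2, -4], [-1, -2, 7], [1/2, 1/2, -2]] · [[16], [10], [5]] = [[3], [-1], [3]].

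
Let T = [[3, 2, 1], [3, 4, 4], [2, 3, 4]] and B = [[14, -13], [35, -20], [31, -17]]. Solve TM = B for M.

M = [[1, -4], [3, 1], [5, -3]]

Since T multiplies M on the left, M = T⁻¹B.
T has determinant 5; T⁻¹ = [[4/5, -1, 4/5], [-4/5, 2, -9/5], [1/5, -1, 6/5]].
M = T⁻¹B = [[4/5, -1, 4/5], [-4/5, 2, -9/5], [1/5, -1, 6/5]] · [[14, -13], [35, -20], [31, -17]] = [[1, -4], [3, 1], [5, -3]].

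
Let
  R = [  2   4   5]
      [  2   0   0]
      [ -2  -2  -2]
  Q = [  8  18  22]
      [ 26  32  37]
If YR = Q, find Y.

Y = [[4, -1, -1], [5, 2, -6]]

Since R sits to the right of Y, Y = QR⁻¹.
det R = -4; the adjugate gives R⁻¹ = [[0, 1/2, 0], [-1, -3/2, -5/2], [1, 1, 2]].
Y = QR⁻¹ = [[8, 18, 22], [26, 32, 37]] · [[0, 1/2, 0], [-1, -3/2, -5/2], [1, 1, 2]] = [[4, -1, -1], [5, 2, -6]].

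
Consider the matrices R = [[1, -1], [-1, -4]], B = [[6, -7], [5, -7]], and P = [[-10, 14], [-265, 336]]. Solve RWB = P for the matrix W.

Isolating W: multiply by R⁻¹ from the left and B⁻¹ from the right, so W = R⁻¹PB⁻¹.
det R = -5; the adjugate gives R⁻¹ = [[4/5, -1/5], [-1/5, -1/5]].
det B = -7; the adjugate gives B⁻¹ = [[1, -1], [5/7, -6/7]].
R⁻¹P = [[45, -56], [55, -70]].
W = (R⁻¹P)B⁻¹ = [[5, 3], [5, 5]].

W = [[5, 3], [5, 5]]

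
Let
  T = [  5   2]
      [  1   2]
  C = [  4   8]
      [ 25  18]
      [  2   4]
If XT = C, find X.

X = [[0, 4], [4, 5], [0, 2]]

T is on the right of X, so right-multiply by T⁻¹: X = CT⁻¹.
det T = 8, so T⁻¹ = [[1/4, -1/4], [-1/8, 5/8]].
X = CT⁻¹ = [[4, 8], [25, 18], [2, 4]] · [[1/4, -1/4], [-1/8, 5/8]] = [[0, 4], [4, 5], [0, 2]].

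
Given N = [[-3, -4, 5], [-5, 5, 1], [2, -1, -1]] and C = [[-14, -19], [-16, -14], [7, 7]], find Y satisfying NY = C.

Left-multiplying both sides by N⁻¹ gives Y = N⁻¹C.
det N = -1; the adjugate gives N⁻¹ = [[4, 9, 29], [3, 7, 22], [5, 11, 35]].
Y = N⁻¹C = [[4, 9, 29], [3, 7, 22], [5, 11, 35]] · [[-14, -19], [-16, -14], [7, 7]] = [[3, 1], [0, -1], [-1, -4]].

Y = [[3, 1], [0, -1], [-1, -4]]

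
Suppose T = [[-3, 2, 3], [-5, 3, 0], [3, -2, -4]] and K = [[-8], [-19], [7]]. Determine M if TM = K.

Left-multiplying both sides by T⁻¹ gives M = T⁻¹K.
T has determinant -1; T⁻¹ = [[12, -2, 9], [20, -3, 15], [-1, 0, -1]].
M = T⁻¹K = [[12, -2, 9], [20, -3, 15], [-1, 0, -1]] · [[-8], [-19], [7]] = [[5], [2], [1]].

M = [[5], [2], [1]]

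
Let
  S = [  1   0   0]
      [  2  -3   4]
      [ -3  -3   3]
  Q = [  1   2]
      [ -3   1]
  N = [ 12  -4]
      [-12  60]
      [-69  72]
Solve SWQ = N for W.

W = [[0, -4], [-4, -4], [3, 2]]

Left-multiply by S⁻¹ and right-multiply by Q⁻¹: W = S⁻¹NQ⁻¹.
det S = 3; the adjugate gives S⁻¹ = [[1, 0, 0], [-6, 1, -4/3], [-5, 1, -1]].
det Q = 7; the adjugate gives Q⁻¹ = [[1/7, -2/7], [3/7, 1/7]].
S⁻¹N = [[12, -4], [8, -12], [-3, 8]].
W = (S⁻¹N)Q⁻¹ = [[0, -4], [-4, -4], [3, 2]].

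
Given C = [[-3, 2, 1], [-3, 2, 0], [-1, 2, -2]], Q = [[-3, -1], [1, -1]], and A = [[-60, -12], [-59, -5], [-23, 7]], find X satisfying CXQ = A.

X = [[-4, 5], [2, 2], [2, 5]]

X = C⁻¹AQ⁻¹ (apply C⁻¹ on the left and Q⁻¹ on the right).
det C = -4, so C⁻¹ = [[1, -3/2, 1/2], [3/2, -7/4, 3/4], [1, -1, 0]].
det Q = 4; the adjugate gives Q⁻¹ = [[-1/4, 1/4], [-1/4, -3/4]].
C⁻¹A = [[17, -1], [-4, -4], [-1, -7]].
X = (C⁻¹A)Q⁻¹ = [[-4, 5], [2, 2], [2, 5]].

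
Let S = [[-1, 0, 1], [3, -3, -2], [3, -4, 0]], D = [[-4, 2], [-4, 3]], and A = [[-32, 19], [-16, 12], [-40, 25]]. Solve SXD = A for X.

X = [[-5, -5], [-5, -5], [0, -2]]

X = S⁻¹AD⁻¹ (apply S⁻¹ on the left and D⁻¹ on the right).
S has determinant 5; S⁻¹ = [[-8/5, -4/5, 3/5], [-6/5, -3/5, 1/5], [-3/5, -4/5, 3/5]].
det D = -4; the adjugate gives D⁻¹ = [[-3/4, 1/2], [-1, 1]].
S⁻¹A = [[40, -25], [40, -25], [8, -6]].
X = (S⁻¹A)D⁻¹ = [[-5, -5], [-5, -5], [0, -2]].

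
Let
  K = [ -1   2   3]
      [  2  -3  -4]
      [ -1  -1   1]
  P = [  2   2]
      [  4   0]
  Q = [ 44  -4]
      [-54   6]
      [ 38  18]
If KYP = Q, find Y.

Y = [[-2, 1], [-5, -1], [2, 5]]

Left-multiply by K⁻¹ and right-multiply by P⁻¹: Y = K⁻¹QP⁻¹.
K has determinant -4; K⁻¹ = [[7/4, 5/4, -1/4], [-1/2, -1/2, -1/2], [5/4, 3/4, 1/4]].
det P = -8, so P⁻¹ = [[0, 1/4], [1/2, -1/4]].
K⁻¹Q = [[0, -4], [-14, -10], [24, 4]].
Y = (K⁻¹Q)P⁻¹ = [[-2, 1], [-5, -1], [2, 5]].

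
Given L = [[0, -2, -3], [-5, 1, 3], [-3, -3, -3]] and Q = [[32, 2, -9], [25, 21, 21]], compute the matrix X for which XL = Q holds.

X = [[3, -4, -4], [-4, -2, -5]]

Since L sits to the right of X, X = QL⁻¹.
det L = -6; the adjugate gives L⁻¹ = [[-1, -1/2, 1/2], [4, 3/2, -5/2], [-3, -1, 5/3]].
X = QL⁻¹ = [[32, 2, -9], [25, 21, 21]] · [[-1, -1/2, 1/2], [4, 3/2, -5/2], [-3, -1, 5/3]] = [[3, -4, -4], [-4, -2, -5]].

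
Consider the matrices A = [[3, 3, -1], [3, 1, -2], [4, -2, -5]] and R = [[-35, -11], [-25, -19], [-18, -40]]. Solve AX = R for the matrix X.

X = [[-5, -6], [-6, 3], [2, 2]]

A is on the left of X, so left-multiply by A⁻¹: X = A⁻¹R.
det A = 4, so A⁻¹ = [[-9/4, 17/4, -5/4], [7/4, -11/4, 3/4], [-5/2, 9/2, -3/2]].
X = A⁻¹R = [[-9/4, 17/4, -5/4], [7/4, -11/4, 3/4], [-5/2, 9/2, -3/2]] · [[-35, -11], [-25, -19], [-18, -40]] = [[-5, -6], [-6, 3], [2, 2]].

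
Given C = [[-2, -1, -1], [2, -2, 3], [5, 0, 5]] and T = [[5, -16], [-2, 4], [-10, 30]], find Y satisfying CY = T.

Y = [[-2, 6], [-1, 4], [0, 0]]

Since C multiplies Y on the left, Y = C⁻¹T.
det C = 5, so C⁻¹ = [[-2, 1, -1], [1, -1, 4/5], [2, -1, 6/5]].
Y = C⁻¹T = [[-2, 1, -1], [1, -1, 4/5], [2, -1, 6/5]] · [[5, -16], [-2, 4], [-10, 30]] = [[-2, 6], [-1, 4], [0, 0]].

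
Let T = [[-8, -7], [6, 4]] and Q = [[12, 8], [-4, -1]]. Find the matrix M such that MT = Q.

Right-multiplying both sides by T⁻¹ gives M = QT⁻¹.
det T = 10, so T⁻¹ = [[2/5, 7/10], [-3/5, -4/5]].
M = QT⁻¹ = [[12, 8], [-4, -1]] · [[2/5, 7/10], [-3/5, -4/5]] = [[0, 2], [-1, -2]].

M = [[0, 2], [-1, -2]]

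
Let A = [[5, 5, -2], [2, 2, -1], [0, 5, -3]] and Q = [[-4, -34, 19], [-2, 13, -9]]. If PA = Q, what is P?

P = [[-2, 3, -6], [-2, 4, 3]]

Since A sits to the right of P, P = QA⁻¹.
det A = 5, so A⁻¹ = [[-1/5, 1, -1/5], [6/5, -3, 1/5], [2, -5, 0]].
P = QA⁻¹ = [[-4, -34, 19], [-2, 13, -9]] · [[-1/5, 1, -1/5], [6/5, -3, 1/5], [2, -5, 0]] = [[-2, 3, -6], [-2, 4, 3]].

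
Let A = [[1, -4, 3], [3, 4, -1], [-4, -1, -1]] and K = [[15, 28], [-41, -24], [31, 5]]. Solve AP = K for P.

Since A multiplies P on the left, P = A⁻¹K.
det A = 6, so A⁻¹ = [[-5/6, -7/6, -4/3], [7/6, 11/6, 5/3], [13/6, 17/6, 8/3]].
P = A⁻¹K = [[-5/6, -7/6, -4/3], [7/6, 11/6, 5/3], [13/6, 17/6, 8/3]] · [[15, 28], [-41, -24], [31, 5]] = [[-6, -2], [-6, -3], [-1, 6]].

P = [[-6, -2], [-6, -3], [-1, 6]]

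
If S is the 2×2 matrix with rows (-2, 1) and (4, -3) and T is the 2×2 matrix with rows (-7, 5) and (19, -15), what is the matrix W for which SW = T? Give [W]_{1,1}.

1

Since S multiplies W on the left, W = S⁻¹T.
det S = 2, so S⁻¹ = [[-3/2, -1/2], [-2, -1]].
W = S⁻¹T = [[-3/2, -1/2], [-2, -1]] · [[-7, 5], [19, -15]] = [[1, 0], [-5, 5]].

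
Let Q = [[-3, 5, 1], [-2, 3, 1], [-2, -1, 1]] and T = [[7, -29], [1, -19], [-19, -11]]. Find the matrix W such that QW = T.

Left-multiplying both sides by Q⁻¹ gives W = Q⁻¹T.
det Q = -4; the adjugate gives Q⁻¹ = [[-1, 3/2, -1/2], [0, 1/4, -1/4], [-2, 13/4, -1/4]].
W = Q⁻¹T = [[-1, 3/2, -1/2], [0, 1/4, -1/4], [-2, 13/4, -1/4]] · [[7, -29], [1, -19], [-19, -11]] = [[4, 6], [5, -2], [-6, -1]].

W = [[4, 6], [5, -2], [-6, -1]]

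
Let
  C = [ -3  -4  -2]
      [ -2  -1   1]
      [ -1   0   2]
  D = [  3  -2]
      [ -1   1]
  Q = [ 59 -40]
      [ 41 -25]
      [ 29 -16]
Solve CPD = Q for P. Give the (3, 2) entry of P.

5

Left-multiply by C⁻¹ and right-multiply by D⁻¹: P = C⁻¹QD⁻¹.
det C = -4, so C⁻¹ = [[1/2, -2, 3/2], [-3/4, 2, -7/4], [1/4, -1, 5/4]].
det D = 1, so D⁻¹ = [[1, 2], [1, 3]].
C⁻¹Q = [[-9, 6], [-13, 8], [10, -5]].
P = (C⁻¹Q)D⁻¹ = [[-3, 0], [-5, -2], [5, 5]].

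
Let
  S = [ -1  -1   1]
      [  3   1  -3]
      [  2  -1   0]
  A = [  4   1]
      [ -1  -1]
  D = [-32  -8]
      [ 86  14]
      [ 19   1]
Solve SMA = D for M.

Left-multiply by S⁻¹ and right-multiply by A⁻¹: M = S⁻¹DA⁻¹.
det S = 4; the adjugate gives S⁻¹ = [[-3/4, -1/4, 1/2], [-3/2, -1/2, 0], [-5/4, -3/4, 1/2]].
det A = -3; the adjugate gives A⁻¹ = [[1/3, 1/3], [-1/3, -4/3]].
S⁻¹D = [[12, 3], [5, 5], [-15, 0]].
M = (S⁻¹D)A⁻¹ = [[3, 0], [0, -5], [-5, -5]].

M = [[3, 0], [0, -5], [-5, -5]]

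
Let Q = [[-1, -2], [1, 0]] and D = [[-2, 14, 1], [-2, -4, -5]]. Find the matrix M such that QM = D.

Left-multiplying both sides by Q⁻¹ gives M = Q⁻¹D.
det Q = 2, so Q⁻¹ = [[0, 1], [-1/2, -1/2]].
M = Q⁻¹D = [[0, 1], [-1/2, -1/2]] · [[-2, 14, 1], [-2, -4, -5]] = [[-2, -4, -5], [2, -5, 2]].

M = [[-2, -4, -5], [2, -5, 2]]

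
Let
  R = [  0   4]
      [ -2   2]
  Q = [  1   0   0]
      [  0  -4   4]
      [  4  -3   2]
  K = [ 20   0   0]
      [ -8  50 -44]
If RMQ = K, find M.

M = R⁻¹KQ⁻¹ (apply R⁻¹ on the left and Q⁻¹ on the right).
det R = 8, so R⁻¹ = [[1/4, -1/2], [1/4, 0]].
det Q = 4; the adjugate gives Q⁻¹ = [[1, 0, 0], [4, 1/2, -1], [4, 3/4, -1]].
R⁻¹K = [[9, -25, 22], [5, 0, 0]].
M = (R⁻¹K)Q⁻¹ = [[-3, 4, 3], [5, 0, 0]].

M = [[-3, 4, 3], [5, 0, 0]]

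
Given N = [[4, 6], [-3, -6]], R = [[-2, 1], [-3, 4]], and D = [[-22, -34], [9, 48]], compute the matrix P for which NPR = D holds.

P = [[2, 3], [5, -5]]

Isolating P: multiply by N⁻¹ from the left and R⁻¹ from the right, so P = N⁻¹DR⁻¹.
det N = -6, so N⁻¹ = [[1, 1], [-1/2, -2/3]].
det R = -5, so R⁻¹ = [[-4/5, 1/5], [-3/5, 2/5]].
N⁻¹D = [[-13, 14], [5, -15]].
P = (N⁻¹D)R⁻¹ = [[2, 3], [5, -5]].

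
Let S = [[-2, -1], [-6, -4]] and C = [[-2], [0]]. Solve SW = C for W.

Since S multiplies W on the left, W = S⁻¹C.
S has determinant 2; S⁻¹ = [[-2, 1/2], [3, -1]].
W = S⁻¹C = [[-2, 1/2], [3, -1]] · [[-2], [0]] = [[4], [-6]].

W = [[4], [-6]]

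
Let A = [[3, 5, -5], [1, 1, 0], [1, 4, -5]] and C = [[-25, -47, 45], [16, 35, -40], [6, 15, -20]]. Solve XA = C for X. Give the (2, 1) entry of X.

Since A sits to the right of X, X = CA⁻¹.
det A = -5, so A⁻¹ = [[1, -1, -1], [-1, 2, 1], [-3/5, 7/5, 2/5]].
X = CA⁻¹ = [[-25, -47, 45], [16, 35, -40], [6, 15, -20]] · [[1, -1, -1], [-1, 2, 1], [-3/5, 7/5, 2/5]] = [[-5, -6, -4], [5, -2, 3], [3, -4, 1]].

5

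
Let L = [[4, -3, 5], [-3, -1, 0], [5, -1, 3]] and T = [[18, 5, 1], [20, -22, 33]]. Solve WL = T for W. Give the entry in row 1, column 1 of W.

-1

L is on the right of W, so right-multiply by L⁻¹: W = TL⁻¹.
L has determinant 1; L⁻¹ = [[-3, 4, 5], [9, -13, -15], [8, -11, -13]].
W = TL⁻¹ = [[18, 5, 1], [20, -22, 33]] · [[-3, 4, 5], [9, -13, -15], [8, -11, -13]] = [[-1, -4, 2], [6, 3, 1]].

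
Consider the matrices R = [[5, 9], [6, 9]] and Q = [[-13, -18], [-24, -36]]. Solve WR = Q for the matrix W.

R is on the right of W, so right-multiply by R⁻¹: W = QR⁻¹.
det R = -9, so R⁻¹ = [[-1, 1], [2/3, -5/9]].
W = QR⁻¹ = [[-13, -18], [-24, -36]] · [[-1, 1], [2/3, -5/9]] = [[1, -3], [0, -4]].

W = [[1, -3], [0, -4]]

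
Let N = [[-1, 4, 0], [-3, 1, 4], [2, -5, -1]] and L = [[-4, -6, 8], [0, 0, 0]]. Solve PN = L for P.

Since N sits to the right of P, P = LN⁻¹.
N has determinant 1; N⁻¹ = [[19, 4, 16], [5, 1, 4], [13, 3, 11]].
P = LN⁻¹ = [[-4, -6, 8], [0, 0, 0]] · [[19, 4, 16], [5, 1, 4], [13, 3, 11]] = [[-2, 2, 0], [0, 0, 0]].

P = [[-2, 2, 0], [0, 0, 0]]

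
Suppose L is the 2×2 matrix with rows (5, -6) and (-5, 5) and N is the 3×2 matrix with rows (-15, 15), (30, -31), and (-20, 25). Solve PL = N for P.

P = [[0, 3], [1, -5], [-5, -1]]

Right-multiplying both sides by L⁻¹ gives P = NL⁻¹.
det L = -5, so L⁻¹ = [[-1, -6/5], [-1, -1]].
P = NL⁻¹ = [[-15, 15], [30, -31], [-20, 25]] · [[-1, -6/5], [-1, -1]] = [[0, 3], [1, -5], [-5, -1]].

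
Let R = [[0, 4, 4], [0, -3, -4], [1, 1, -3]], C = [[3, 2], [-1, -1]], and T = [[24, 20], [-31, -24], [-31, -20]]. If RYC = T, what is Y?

Y = R⁻¹TC⁻¹ (apply R⁻¹ on the left and C⁻¹ on the right).
R has determinant -4; R⁻¹ = [[-13/4, -4, 1], [1, 1, 0], [-3/4, -1, 0]].
det C = -1, so C⁻¹ = [[1, 2], [-1, -3]].
R⁻¹T = [[15, 11], [-7, -4], [13, 9]].
Y = (R⁻¹T)C⁻¹ = [[4, -3], [-3, -2], [4, -1]].

Y = [[4, -3], [-3, -2], [4, -1]]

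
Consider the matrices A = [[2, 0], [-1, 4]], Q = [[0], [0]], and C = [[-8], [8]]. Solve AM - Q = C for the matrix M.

AM = C + Q = [[-8], [8]].
Left-multiplying both sides by A⁻¹ gives M = A⁻¹(C + Q).
det A = 8; the adjugate gives A⁻¹ = [[1/2, 0], [1/8, 1/4]].
M = A⁻¹(C + Q) = [[-4], [1]].

M = [[-4], [1]]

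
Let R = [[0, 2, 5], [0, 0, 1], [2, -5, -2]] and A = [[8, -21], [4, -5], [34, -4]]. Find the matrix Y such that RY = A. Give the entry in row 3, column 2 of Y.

Left-multiplying both sides by R⁻¹ gives Y = R⁻¹A.
det R = 4; the adjugate gives R⁻¹ = [[5/4, -21/4, 1/2], [1/2, -5/2, 0], [0, 1, 0]].
Y = R⁻¹A = [[5/4, -21/4, 1/2], [1/2, -5/2, 0], [0, 1, 0]] · [[8, -21], [4, -5], [34, -4]] = [[6, -2], [-6, 2], [4, -5]].

-5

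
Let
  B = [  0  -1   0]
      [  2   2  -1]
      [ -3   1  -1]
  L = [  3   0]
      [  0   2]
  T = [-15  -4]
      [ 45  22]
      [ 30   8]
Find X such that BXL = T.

X = [[0, 1], [5, 2], [-5, -5]]

Left-multiply by B⁻¹ and right-multiply by L⁻¹: X = B⁻¹TL⁻¹.
det B = -5; the adjugate gives B⁻¹ = [[1/5, 1/5, -1/5], [-1, 0, 0], [-8/5, -3/5, -2/5]].
det L = 6; the adjugate gives L⁻¹ = [[1/3, 0], [0, 1/2]].
B⁻¹T = [[0, 2], [15, 4], [-15, -10]].
X = (B⁻¹T)L⁻¹ = [[0, 1], [5, 2], [-5, -5]].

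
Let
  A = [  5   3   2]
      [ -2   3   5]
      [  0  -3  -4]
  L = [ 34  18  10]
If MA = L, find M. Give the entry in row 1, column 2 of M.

A is on the right of M, so right-multiply by A⁻¹: M = LA⁻¹.
A has determinant 3; A⁻¹ = [[1, 2, 3], [-8/3, -20/3, -29/3], [2, 5, 7]].
M = LA⁻¹ = [[34, 18, 10]] · [[1, 2, 3], [-8/3, -20/3, -29/3], [2, 5, 7]] = [[6, -2, -2]].

-2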